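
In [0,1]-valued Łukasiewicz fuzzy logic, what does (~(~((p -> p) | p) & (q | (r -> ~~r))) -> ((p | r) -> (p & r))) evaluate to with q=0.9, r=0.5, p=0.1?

0.60

(p -> p): min(1, 1 − 0.1 + 0.1) = 1
((p -> p) | p) = max(1, 0.1) = 1
~((p -> p) | p): Łukasiewicz ¬ gives 1 − 1 = 0
~r: Łukasiewicz ¬ gives 1 − 0.5 = 0.5
~~r: Łukasiewicz ¬ gives 1 − 0.5 = 0.5
(r -> ~~r): min(1, 1 − 0.5 + 0.5) = 1
(q | (r -> ~~r)) = max(0.9, 1) = 1
(~((p -> p) | p) & (q | (r -> ~~r))) = min(0, 1) = 0
~(~((p -> p) | p) & (q | (r -> ~~r))): Łukasiewicz ¬ gives 1 − 0 = 1
(p | r) = max(0.1, 0.5) = 0.5
(p & r) = min(0.1, 0.5) = 0.1
((p | r) -> (p & r)): min(1, 1 − 0.5 + 0.1) = 0.6
(~(~((p -> p) | p) & (q | (r -> ~~r))) -> ((p | r) -> (p & r))): min(1, 1 − 1 + 0.6) = 0.6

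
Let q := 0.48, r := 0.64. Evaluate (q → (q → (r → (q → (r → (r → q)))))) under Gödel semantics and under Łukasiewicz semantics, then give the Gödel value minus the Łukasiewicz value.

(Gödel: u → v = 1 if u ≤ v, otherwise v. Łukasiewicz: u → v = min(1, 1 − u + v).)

Gödel evaluation:
  (r → q): 0.64 > 0.48, so result = 0.48
  (r → (r → q)): 0.64 > 0.48, so result = 0.48
  (q → (r → (r → q))): 0.48 ≤ 0.48, so result = 1
  (r → (q → (r → (r → q)))): 0.64 ≤ 1, so result = 1
  (q → (r → (q → (r → (r → q))))): 0.48 ≤ 1, so result = 1
  (q → (q → (r → (q → (r → (r → q)))))): 0.48 ≤ 1, so result = 1
  Gödel value = 1
Łukasiewicz evaluation:
  (r → q): min(1, 1 − 0.64 + 0.48) = 0.84
  (r → (r → q)): min(1, 1 − 0.64 + 0.84) = 1
  (q → (r → (r → q))): min(1, 1 − 0.48 + 1) = 1
  (r → (q → (r → (r → q)))): min(1, 1 − 0.64 + 1) = 1
  (q → (r → (q → (r → (r → q))))): min(1, 1 − 0.48 + 1) = 1
  (q → (q → (r → (q → (r → (r → q)))))): min(1, 1 − 0.48 + 1) = 1
  Łukasiewicz value = 1
Difference: 1 − 1 = 0.00

0.00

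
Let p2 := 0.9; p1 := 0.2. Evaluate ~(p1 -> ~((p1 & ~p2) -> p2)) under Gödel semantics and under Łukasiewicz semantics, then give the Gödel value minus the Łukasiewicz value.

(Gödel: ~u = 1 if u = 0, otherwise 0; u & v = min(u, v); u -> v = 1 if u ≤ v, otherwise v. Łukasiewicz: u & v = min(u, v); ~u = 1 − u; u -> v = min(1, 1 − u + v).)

Gödel evaluation:
  ~p2: Gödel ¬ of 0.9 = 0 (operand ≠ 0)
  (p1 & ~p2) = min(0.2, 0) = 0
  ((p1 & ~p2) -> p2): 0 ≤ 0.9, so result = 1
  ~((p1 & ~p2) -> p2): Gödel ¬ of 1 = 0 (operand ≠ 0)
  (p1 -> ~((p1 & ~p2) -> p2)): 0.2 > 0, so result = 0
  ~(p1 -> ~((p1 & ~p2) -> p2)): Gödel ¬ of 0 = 1 (operand is 0)
  Gödel value = 1
Łukasiewicz evaluation:
  ~p2: Łukasiewicz ¬ gives 1 − 0.9 = 0.1
  (p1 & ~p2) = min(0.2, 0.1) = 0.1
  ((p1 & ~p2) -> p2): min(1, 1 − 0.1 + 0.9) = 1
  ~((p1 & ~p2) -> p2): Łukasiewicz ¬ gives 1 − 1 = 0
  (p1 -> ~((p1 & ~p2) -> p2)): min(1, 1 − 0.2 + 0) = 0.8
  ~(p1 -> ~((p1 & ~p2) -> p2)): Łukasiewicz ¬ gives 1 − 0.8 = 0.2
  Łukasiewicz value = 0.2
Difference: 1 − 0.2 = 0.80

0.80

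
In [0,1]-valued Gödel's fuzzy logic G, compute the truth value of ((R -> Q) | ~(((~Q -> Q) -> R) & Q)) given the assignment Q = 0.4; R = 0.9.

(R -> Q): 0.9 > 0.4, so result = 0.4
~Q: Gödel ¬ of 0.4 = 0 (operand ≠ 0)
(~Q -> Q): 0 ≤ 0.4, so result = 1
((~Q -> Q) -> R): 1 > 0.9, so result = 0.9
(((~Q -> Q) -> R) & Q) = min(0.9, 0.4) = 0.4
~(((~Q -> Q) -> R) & Q): Gödel ¬ of 0.4 = 0 (operand ≠ 0)
((R -> Q) | ~(((~Q -> Q) -> R) & Q)) = max(0.4, 0) = 0.4

0.40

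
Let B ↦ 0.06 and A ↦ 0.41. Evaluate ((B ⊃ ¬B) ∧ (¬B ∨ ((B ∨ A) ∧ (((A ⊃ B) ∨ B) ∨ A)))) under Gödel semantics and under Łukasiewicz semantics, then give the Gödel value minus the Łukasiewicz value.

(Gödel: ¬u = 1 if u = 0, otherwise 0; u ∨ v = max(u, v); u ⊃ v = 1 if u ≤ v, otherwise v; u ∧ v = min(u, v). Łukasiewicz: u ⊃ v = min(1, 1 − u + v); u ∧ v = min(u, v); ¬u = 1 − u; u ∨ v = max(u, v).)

Gödel evaluation:
  ¬B: Gödel ¬ of 0.06 = 0 (operand ≠ 0)
  (B ⊃ ¬B): 0.06 > 0, so result = 0
  ¬B: Gödel ¬ of 0.06 = 0 (operand ≠ 0)
  (B ∨ A) = max(0.06, 0.41) = 0.41
  (A ⊃ B): 0.41 > 0.06, so result = 0.06
  ((A ⊃ B) ∨ B) = max(0.06, 0.06) = 0.06
  (((A ⊃ B) ∨ B) ∨ A) = max(0.06, 0.41) = 0.41
  ((B ∨ A) ∧ (((A ⊃ B) ∨ B) ∨ A)) = min(0.41, 0.41) = 0.41
  (¬B ∨ ((B ∨ A) ∧ (((A ⊃ B) ∨ B) ∨ A))) = max(0, 0.41) = 0.41
  ((B ⊃ ¬B) ∧ (¬B ∨ ((B ∨ A) ∧ (((A ⊃ B) ∨ B) ∨ A)))) = min(0, 0.41) = 0
  Gödel value = 0
Łukasiewicz evaluation:
  ¬B: Łukasiewicz ¬ gives 1 − 0.06 = 0.94
  (B ⊃ ¬B): min(1, 1 − 0.06 + 0.94) = 1
  ¬B: Łukasiewicz ¬ gives 1 − 0.06 = 0.94
  (B ∨ A) = max(0.06, 0.41) = 0.41
  (A ⊃ B): min(1, 1 − 0.41 + 0.06) = 0.65
  ((A ⊃ B) ∨ B) = max(0.65, 0.06) = 0.65
  (((A ⊃ B) ∨ B) ∨ A) = max(0.65, 0.41) = 0.65
  ((B ∨ A) ∧ (((A ⊃ B) ∨ B) ∨ A)) = min(0.41, 0.65) = 0.41
  (¬B ∨ ((B ∨ A) ∧ (((A ⊃ B) ∨ B) ∨ A))) = max(0.94, 0.41) = 0.94
  ((B ⊃ ¬B) ∧ (¬B ∨ ((B ∨ A) ∧ (((A ⊃ B) ∨ B) ∨ A)))) = min(1, 0.94) = 0.94
  Łukasiewicz value = 0.94
Difference: 0 − 0.94 = -0.94

-0.94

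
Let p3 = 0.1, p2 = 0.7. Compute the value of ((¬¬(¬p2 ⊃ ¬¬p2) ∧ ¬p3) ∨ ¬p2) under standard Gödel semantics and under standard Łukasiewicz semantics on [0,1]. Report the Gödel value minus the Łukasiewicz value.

-0.90

Gödel evaluation:
  ¬p2: Gödel ¬ of 0.7 = 0 (operand ≠ 0)
  ¬p2: Gödel ¬ of 0.7 = 0 (operand ≠ 0)
  ¬¬p2: Gödel ¬ of 0 = 1 (operand is 0)
  (¬p2 ⊃ ¬¬p2): 0 ≤ 1, so result = 1
  ¬(¬p2 ⊃ ¬¬p2): Gödel ¬ of 1 = 0 (operand ≠ 0)
  ¬¬(¬p2 ⊃ ¬¬p2): Gödel ¬ of 0 = 1 (operand is 0)
  ¬p3: Gödel ¬ of 0.1 = 0 (operand ≠ 0)
  (¬¬(¬p2 ⊃ ¬¬p2) ∧ ¬p3) = min(1, 0) = 0
  ¬p2: Gödel ¬ of 0.7 = 0 (operand ≠ 0)
  ((¬¬(¬p2 ⊃ ¬¬p2) ∧ ¬p3) ∨ ¬p2) = max(0, 0) = 0
  Gödel value = 0
Łukasiewicz evaluation:
  ¬p2: Łukasiewicz ¬ gives 1 − 0.7 = 0.3
  ¬p2: Łukasiewicz ¬ gives 1 − 0.7 = 0.3
  ¬¬p2: Łukasiewicz ¬ gives 1 − 0.3 = 0.7
  (¬p2 ⊃ ¬¬p2): min(1, 1 − 0.3 + 0.7) = 1
  ¬(¬p2 ⊃ ¬¬p2): Łukasiewicz ¬ gives 1 − 1 = 0
  ¬¬(¬p2 ⊃ ¬¬p2): Łukasiewicz ¬ gives 1 − 0 = 1
  ¬p3: Łukasiewicz ¬ gives 1 − 0.1 = 0.9
  (¬¬(¬p2 ⊃ ¬¬p2) ∧ ¬p3) = min(1, 0.9) = 0.9
  ¬p2: Łukasiewicz ¬ gives 1 − 0.7 = 0.3
  ((¬¬(¬p2 ⊃ ¬¬p2) ∧ ¬p3) ∨ ¬p2) = max(0.9, 0.3) = 0.9
  Łukasiewicz value = 0.9
Difference: 0 − 0.9 = -0.90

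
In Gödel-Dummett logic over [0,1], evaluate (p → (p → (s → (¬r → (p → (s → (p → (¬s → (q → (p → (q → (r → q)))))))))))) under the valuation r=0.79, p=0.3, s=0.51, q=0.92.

1.00

¬r: Gödel ¬ of 0.79 = 0 (operand ≠ 0)
¬s: Gödel ¬ of 0.51 = 0 (operand ≠ 0)
(r → q): 0.79 ≤ 0.92, so result = 1
(q → (r → q)): 0.92 ≤ 1, so result = 1
(p → (q → (r → q))): 0.3 ≤ 1, so result = 1
(q → (p → (q → (r → q)))): 0.92 ≤ 1, so result = 1
(¬s → (q → (p → (q → (r → q))))): 0 ≤ 1, so result = 1
(p → (¬s → (q → (p → (q → (r → q)))))): 0.3 ≤ 1, so result = 1
(s → (p → (¬s → (q → (p → (q → (r → q))))))): 0.51 ≤ 1, so result = 1
(p → (s → (p → (¬s → (q → (p → (q → (r → q)))))))): 0.3 ≤ 1, so result = 1
(¬r → (p → (s → (p → (¬s → (q → (p → (q → (r → q))))))))): 0 ≤ 1, so result = 1
(s → (¬r → (p → (s → (p → (¬s → (q → (p → (q → (r → q)))))))))): 0.51 ≤ 1, so result = 1
(p → (s → (¬r → (p → (s → (p → (¬s → (q → (p → (q → (r → q))))))))))): 0.3 ≤ 1, so result = 1
(p → (p → (s → (¬r → (p → (s → (p → (¬s → (q → (p → (q → (r → q)))))))))))): 0.3 ≤ 1, so result = 1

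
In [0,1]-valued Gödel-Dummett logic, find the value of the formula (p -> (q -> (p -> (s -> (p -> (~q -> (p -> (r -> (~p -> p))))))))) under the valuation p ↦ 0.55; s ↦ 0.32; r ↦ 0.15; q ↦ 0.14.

1.00

~q: Gödel ¬ of 0.14 = 0 (operand ≠ 0)
~p: Gödel ¬ of 0.55 = 0 (operand ≠ 0)
(~p -> p): 0 ≤ 0.55, so result = 1
(r -> (~p -> p)): 0.15 ≤ 1, so result = 1
(p -> (r -> (~p -> p))): 0.55 ≤ 1, so result = 1
(~q -> (p -> (r -> (~p -> p)))): 0 ≤ 1, so result = 1
(p -> (~q -> (p -> (r -> (~p -> p))))): 0.55 ≤ 1, so result = 1
(s -> (p -> (~q -> (p -> (r -> (~p -> p)))))): 0.32 ≤ 1, so result = 1
(p -> (s -> (p -> (~q -> (p -> (r -> (~p -> p))))))): 0.55 ≤ 1, so result = 1
(q -> (p -> (s -> (p -> (~q -> (p -> (r -> (~p -> p)))))))): 0.14 ≤ 1, so result = 1
(p -> (q -> (p -> (s -> (p -> (~q -> (p -> (r -> (~p -> p))))))))): 0.55 ≤ 1, so result = 1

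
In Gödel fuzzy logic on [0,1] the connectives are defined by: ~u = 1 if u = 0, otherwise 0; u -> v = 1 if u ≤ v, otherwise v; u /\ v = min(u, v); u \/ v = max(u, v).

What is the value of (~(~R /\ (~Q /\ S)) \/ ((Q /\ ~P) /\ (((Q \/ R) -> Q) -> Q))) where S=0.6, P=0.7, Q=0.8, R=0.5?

~R: Gödel ¬ of 0.5 = 0 (operand ≠ 0)
~Q: Gödel ¬ of 0.8 = 0 (operand ≠ 0)
(~Q /\ S) = min(0, 0.6) = 0
(~R /\ (~Q /\ S)) = min(0, 0) = 0
~(~R /\ (~Q /\ S)): Gödel ¬ of 0 = 1 (operand is 0)
~P: Gödel ¬ of 0.7 = 0 (operand ≠ 0)
(Q /\ ~P) = min(0.8, 0) = 0
(Q \/ R) = max(0.8, 0.5) = 0.8
((Q \/ R) -> Q): 0.8 ≤ 0.8, so result = 1
(((Q \/ R) -> Q) -> Q): 1 > 0.8, so result = 0.8
((Q /\ ~P) /\ (((Q \/ R) -> Q) -> Q)) = min(0, 0.8) = 0
(~(~R /\ (~Q /\ S)) \/ ((Q /\ ~P) /\ (((Q \/ R) -> Q) -> Q))) = max(1, 0) = 1

1.00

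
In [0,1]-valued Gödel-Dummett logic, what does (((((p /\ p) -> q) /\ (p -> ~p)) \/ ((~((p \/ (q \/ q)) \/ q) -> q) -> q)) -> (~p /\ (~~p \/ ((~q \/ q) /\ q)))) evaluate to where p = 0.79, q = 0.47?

(p /\ p) = min(0.79, 0.79) = 0.79
((p /\ p) -> q): 0.79 > 0.47, so result = 0.47
~p: Gödel ¬ of 0.79 = 0 (operand ≠ 0)
(p -> ~p): 0.79 > 0, so result = 0
(((p /\ p) -> q) /\ (p -> ~p)) = min(0.47, 0) = 0
(q \/ q) = max(0.47, 0.47) = 0.47
(p \/ (q \/ q)) = max(0.79, 0.47) = 0.79
((p \/ (q \/ q)) \/ q) = max(0.79, 0.47) = 0.79
~((p \/ (q \/ q)) \/ q): Gödel ¬ of 0.79 = 0 (operand ≠ 0)
(~((p \/ (q \/ q)) \/ q) -> q): 0 ≤ 0.47, so result = 1
((~((p \/ (q \/ q)) \/ q) -> q) -> q): 1 > 0.47, so result = 0.47
((((p /\ p) -> q) /\ (p -> ~p)) \/ ((~((p \/ (q \/ q)) \/ q) -> q) -> q)) = max(0, 0.47) = 0.47
~p: Gödel ¬ of 0.79 = 0 (operand ≠ 0)
~p: Gödel ¬ of 0.79 = 0 (operand ≠ 0)
~~p: Gödel ¬ of 0 = 1 (operand is 0)
~q: Gödel ¬ of 0.47 = 0 (operand ≠ 0)
(~q \/ q) = max(0, 0.47) = 0.47
((~q \/ q) /\ q) = min(0.47, 0.47) = 0.47
(~~p \/ ((~q \/ q) /\ q)) = max(1, 0.47) = 1
(~p /\ (~~p \/ ((~q \/ q) /\ q))) = min(0, 1) = 0
(((((p /\ p) -> q) /\ (p -> ~p)) \/ ((~((p \/ (q \/ q)) \/ q) -> q) -> q)) -> (~p /\ (~~p \/ ((~q \/ q) /\ q)))): 0.47 > 0, so result = 0

0.00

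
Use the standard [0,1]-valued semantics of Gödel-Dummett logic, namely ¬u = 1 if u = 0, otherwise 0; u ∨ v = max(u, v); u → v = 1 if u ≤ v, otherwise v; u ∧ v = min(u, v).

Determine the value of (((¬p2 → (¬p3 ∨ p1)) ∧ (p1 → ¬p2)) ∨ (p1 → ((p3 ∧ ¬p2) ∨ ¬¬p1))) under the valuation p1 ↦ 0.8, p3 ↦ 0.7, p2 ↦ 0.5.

¬p2: Gödel ¬ of 0.5 = 0 (operand ≠ 0)
¬p3: Gödel ¬ of 0.7 = 0 (operand ≠ 0)
(¬p3 ∨ p1) = max(0, 0.8) = 0.8
(¬p2 → (¬p3 ∨ p1)): 0 ≤ 0.8, so result = 1
¬p2: Gödel ¬ of 0.5 = 0 (operand ≠ 0)
(p1 → ¬p2): 0.8 > 0, so result = 0
((¬p2 → (¬p3 ∨ p1)) ∧ (p1 → ¬p2)) = min(1, 0) = 0
¬p2: Gödel ¬ of 0.5 = 0 (operand ≠ 0)
(p3 ∧ ¬p2) = min(0.7, 0) = 0
¬p1: Gödel ¬ of 0.8 = 0 (operand ≠ 0)
¬¬p1: Gödel ¬ of 0 = 1 (operand is 0)
((p3 ∧ ¬p2) ∨ ¬¬p1) = max(0, 1) = 1
(p1 → ((p3 ∧ ¬p2) ∨ ¬¬p1)): 0.8 ≤ 1, so result = 1
(((¬p2 → (¬p3 ∨ p1)) ∧ (p1 → ¬p2)) ∨ (p1 → ((p3 ∧ ¬p2) ∨ ¬¬p1))) = max(0, 1) = 1

1.00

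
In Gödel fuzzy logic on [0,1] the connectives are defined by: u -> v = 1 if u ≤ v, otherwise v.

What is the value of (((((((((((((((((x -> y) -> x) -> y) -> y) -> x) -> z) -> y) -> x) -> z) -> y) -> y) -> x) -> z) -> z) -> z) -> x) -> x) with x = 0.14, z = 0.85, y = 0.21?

1.00

(x -> y): 0.14 ≤ 0.21, so result = 1
((x -> y) -> x): 1 > 0.14, so result = 0.14
(((x -> y) -> x) -> y): 0.14 ≤ 0.21, so result = 1
((((x -> y) -> x) -> y) -> y): 1 > 0.21, so result = 0.21
(((((x -> y) -> x) -> y) -> y) -> x): 0.21 > 0.14, so result = 0.14
((((((x -> y) -> x) -> y) -> y) -> x) -> z): 0.14 ≤ 0.85, so result = 1
(((((((x -> y) -> x) -> y) -> y) -> x) -> z) -> y): 1 > 0.21, so result = 0.21
((((((((x -> y) -> x) -> y) -> y) -> x) -> z) -> y) -> x): 0.21 > 0.14, so result = 0.14
(((((((((x -> y) -> x) -> y) -> y) -> x) -> z) -> y) -> x) -> z): 0.14 ≤ 0.85, so result = 1
((((((((((x -> y) -> x) -> y) -> y) -> x) -> z) -> y) -> x) -> z) -> y): 1 > 0.21, so result = 0.21
(((((((((((x -> y) -> x) -> y) -> y) -> x) -> z) -> y) -> x) -> z) -> y) -> y): 0.21 ≤ 0.21, so result = 1
((((((((((((x -> y) -> x) -> y) -> y) -> x) -> z) -> y) -> x) -> z) -> y) -> y) -> x): 1 > 0.14, so result = 0.14
(((((((((((((x -> y) -> x) -> y) -> y) -> x) -> z) -> y) -> x) -> z) -> y) -> y) -> x) -> z): 0.14 ≤ 0.85, so result = 1
((((((((((((((x -> y) -> x) -> y) -> y) -> x) -> z) -> y) -> x) -> z) -> y) -> y) -> x) -> z) -> z): 1 > 0.85, so result = 0.85
(((((((((((((((x -> y) -> x) -> y) -> y) -> x) -> z) -> y) -> x) -> z) -> y) -> y) -> x) -> z) -> z) -> z): 0.85 ≤ 0.85, so result = 1
((((((((((((((((x -> y) -> x) -> y) -> y) -> x) -> z) -> y) -> x) -> z) -> y) -> y) -> x) -> z) -> z) -> z) -> x): 1 > 0.14, so result = 0.14
(((((((((((((((((x -> y) -> x) -> y) -> y) -> x) -> z) -> y) -> x) -> z) -> y) -> y) -> x) -> z) -> z) -> z) -> x) -> x): 0.14 ≤ 0.14, so result = 1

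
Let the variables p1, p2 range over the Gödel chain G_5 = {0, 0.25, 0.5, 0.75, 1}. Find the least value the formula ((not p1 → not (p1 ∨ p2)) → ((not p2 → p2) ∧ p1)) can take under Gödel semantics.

The minimum is attained at p1 = 0, p2 = 0:
  not p1: Gödel ¬ of 0 = 1 (operand is 0)
  (p1 ∨ p2) = max(0, 0) = 0
  not (p1 ∨ p2): Gödel ¬ of 0 = 1 (operand is 0)
  (not p1 → not (p1 ∨ p2)): 1 ≤ 1, so result = 1
  not p2: Gödel ¬ of 0 = 1 (operand is 0)
  (not p2 → p2): 1 > 0, so result = 0
  ((not p2 → p2) ∧ p1) = min(0, 0) = 0
  ((not p1 → not (p1 ∨ p2)) → ((not p2 → p2) ∧ p1)): 1 > 0, so result = 0
Checking all 25 assignments confirms none give a value below 0.00.

0.00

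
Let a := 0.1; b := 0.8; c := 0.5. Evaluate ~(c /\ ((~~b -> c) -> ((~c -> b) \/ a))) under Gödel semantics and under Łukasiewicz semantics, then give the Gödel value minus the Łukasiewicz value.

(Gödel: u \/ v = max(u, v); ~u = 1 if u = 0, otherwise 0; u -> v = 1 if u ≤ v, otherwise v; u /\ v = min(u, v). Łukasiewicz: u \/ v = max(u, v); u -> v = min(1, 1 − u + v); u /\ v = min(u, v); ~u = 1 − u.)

-0.50

Gödel evaluation:
  ~b: Gödel ¬ of 0.8 = 0 (operand ≠ 0)
  ~~b: Gödel ¬ of 0 = 1 (operand is 0)
  (~~b -> c): 1 > 0.5, so result = 0.5
  ~c: Gödel ¬ of 0.5 = 0 (operand ≠ 0)
  (~c -> b): 0 ≤ 0.8, so result = 1
  ((~c -> b) \/ a) = max(1, 0.1) = 1
  ((~~b -> c) -> ((~c -> b) \/ a)): 0.5 ≤ 1, so result = 1
  (c /\ ((~~b -> c) -> ((~c -> b) \/ a))) = min(0.5, 1) = 0.5
  ~(c /\ ((~~b -> c) -> ((~c -> b) \/ a))): Gödel ¬ of 0.5 = 0 (operand ≠ 0)
  Gödel value = 0
Łukasiewicz evaluation:
  ~b: Łukasiewicz ¬ gives 1 − 0.8 = 0.2
  ~~b: Łukasiewicz ¬ gives 1 − 0.2 = 0.8
  (~~b -> c): min(1, 1 − 0.8 + 0.5) = 0.7
  ~c: Łukasiewicz ¬ gives 1 − 0.5 = 0.5
  (~c -> b): min(1, 1 − 0.5 + 0.8) = 1
  ((~c -> b) \/ a) = max(1, 0.1) = 1
  ((~~b -> c) -> ((~c -> b) \/ a)): min(1, 1 − 0.7 + 1) = 1
  (c /\ ((~~b -> c) -> ((~c -> b) \/ a))) = min(0.5, 1) = 0.5
  ~(c /\ ((~~b -> c) -> ((~c -> b) \/ a))): Łukasiewicz ¬ gives 1 − 0.5 = 0.5
  Łukasiewicz value = 0.5
Difference: 0 − 0.5 = -0.50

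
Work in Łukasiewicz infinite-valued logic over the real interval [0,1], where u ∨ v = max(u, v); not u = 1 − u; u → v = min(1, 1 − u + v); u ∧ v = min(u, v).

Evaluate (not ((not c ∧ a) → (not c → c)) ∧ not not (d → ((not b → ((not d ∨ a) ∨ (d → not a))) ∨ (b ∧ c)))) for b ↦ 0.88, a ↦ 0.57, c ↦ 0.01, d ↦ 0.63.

0.55

not c: Łukasiewicz ¬ gives 1 − 0.01 = 0.99
(not c ∧ a) = min(0.99, 0.57) = 0.57
not c: Łukasiewicz ¬ gives 1 − 0.01 = 0.99
(not c → c): min(1, 1 − 0.99 + 0.01) = 0.02
((not c ∧ a) → (not c → c)): min(1, 1 − 0.57 + 0.02) = 0.45
not ((not c ∧ a) → (not c → c)): Łukasiewicz ¬ gives 1 − 0.45 = 0.55
not b: Łukasiewicz ¬ gives 1 − 0.88 = 0.12
not d: Łukasiewicz ¬ gives 1 − 0.63 = 0.37
(not d ∨ a) = max(0.37, 0.57) = 0.57
not a: Łukasiewicz ¬ gives 1 − 0.57 = 0.43
(d → not a): min(1, 1 − 0.63 + 0.43) = 0.8
((not d ∨ a) ∨ (d → not a)) = max(0.57, 0.8) = 0.8
(not b → ((not d ∨ a) ∨ (d → not a))): min(1, 1 − 0.12 + 0.8) = 1
(b ∧ c) = min(0.88, 0.01) = 0.01
((not b → ((not d ∨ a) ∨ (d → not a))) ∨ (b ∧ c)) = max(1, 0.01) = 1
(d → ((not b → ((not d ∨ a) ∨ (d → not a))) ∨ (b ∧ c))): min(1, 1 − 0.63 + 1) = 1
not (d → ((not b → ((not d ∨ a) ∨ (d → not a))) ∨ (b ∧ c))): Łukasiewicz ¬ gives 1 − 1 = 0
not not (d → ((not b → ((not d ∨ a) ∨ (d → not a))) ∨ (b ∧ c))): Łukasiewicz ¬ gives 1 − 0 = 1
(not ((not c ∧ a) → (not c → c)) ∧ not not (d → ((not b → ((not d ∨ a) ∨ (d → not a))) ∨ (b ∧ c)))) = min(0.55, 1) = 0.55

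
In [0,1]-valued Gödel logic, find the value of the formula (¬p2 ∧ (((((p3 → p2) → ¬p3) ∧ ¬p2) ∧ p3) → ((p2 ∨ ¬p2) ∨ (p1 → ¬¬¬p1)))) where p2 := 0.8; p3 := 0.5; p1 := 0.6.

¬p2: Gödel ¬ of 0.8 = 0 (operand ≠ 0)
(p3 → p2): 0.5 ≤ 0.8, so result = 1
¬p3: Gödel ¬ of 0.5 = 0 (operand ≠ 0)
((p3 → p2) → ¬p3): 1 > 0, so result = 0
¬p2: Gödel ¬ of 0.8 = 0 (operand ≠ 0)
(((p3 → p2) → ¬p3) ∧ ¬p2) = min(0, 0) = 0
((((p3 → p2) → ¬p3) ∧ ¬p2) ∧ p3) = min(0, 0.5) = 0
¬p2: Gödel ¬ of 0.8 = 0 (operand ≠ 0)
(p2 ∨ ¬p2) = max(0.8, 0) = 0.8
¬p1: Gödel ¬ of 0.6 = 0 (operand ≠ 0)
¬¬p1: Gödel ¬ of 0 = 1 (operand is 0)
¬¬¬p1: Gödel ¬ of 1 = 0 (operand ≠ 0)
(p1 → ¬¬¬p1): 0.6 > 0, so result = 0
((p2 ∨ ¬p2) ∨ (p1 → ¬¬¬p1)) = max(0.8, 0) = 0.8
(((((p3 → p2) → ¬p3) ∧ ¬p2) ∧ p3) → ((p2 ∨ ¬p2) ∨ (p1 → ¬¬¬p1))): 0 ≤ 0.8, so result = 1
(¬p2 ∧ (((((p3 → p2) → ¬p3) ∧ ¬p2) ∧ p3) → ((p2 ∨ ¬p2) ∨ (p1 → ¬¬¬p1)))) = min(0, 1) = 0

0.00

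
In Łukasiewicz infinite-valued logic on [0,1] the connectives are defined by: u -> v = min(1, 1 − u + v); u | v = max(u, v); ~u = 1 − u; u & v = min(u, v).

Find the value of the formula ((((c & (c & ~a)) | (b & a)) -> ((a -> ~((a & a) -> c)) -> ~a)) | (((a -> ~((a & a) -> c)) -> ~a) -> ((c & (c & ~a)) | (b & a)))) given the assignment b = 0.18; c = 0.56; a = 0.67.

1.00

~a: Łukasiewicz ¬ gives 1 − 0.67 = 0.33
(c & ~a) = min(0.56, 0.33) = 0.33
(c & (c & ~a)) = min(0.56, 0.33) = 0.33
(b & a) = min(0.18, 0.67) = 0.18
((c & (c & ~a)) | (b & a)) = max(0.33, 0.18) = 0.33
(a & a) = min(0.67, 0.67) = 0.67
((a & a) -> c): min(1, 1 − 0.67 + 0.56) = 0.89
~((a & a) -> c): Łukasiewicz ¬ gives 1 − 0.89 = 0.11
(a -> ~((a & a) -> c)): min(1, 1 − 0.67 + 0.11) = 0.44
~a: Łukasiewicz ¬ gives 1 − 0.67 = 0.33
((a -> ~((a & a) -> c)) -> ~a): min(1, 1 − 0.44 + 0.33) = 0.89
(((c & (c & ~a)) | (b & a)) -> ((a -> ~((a & a) -> c)) -> ~a)): min(1, 1 − 0.33 + 0.89) = 1
(a & a) = min(0.67, 0.67) = 0.67
((a & a) -> c): min(1, 1 − 0.67 + 0.56) = 0.89
~((a & a) -> c): Łukasiewicz ¬ gives 1 − 0.89 = 0.11
(a -> ~((a & a) -> c)): min(1, 1 − 0.67 + 0.11) = 0.44
~a: Łukasiewicz ¬ gives 1 − 0.67 = 0.33
((a -> ~((a & a) -> c)) -> ~a): min(1, 1 − 0.44 + 0.33) = 0.89
~a: Łukasiewicz ¬ gives 1 − 0.67 = 0.33
(c & ~a) = min(0.56, 0.33) = 0.33
(c & (c & ~a)) = min(0.56, 0.33) = 0.33
(b & a) = min(0.18, 0.67) = 0.18
((c & (c & ~a)) | (b & a)) = max(0.33, 0.18) = 0.33
(((a -> ~((a & a) -> c)) -> ~a) -> ((c & (c & ~a)) | (b & a))): min(1, 1 − 0.89 + 0.33) = 0.44
((((c & (c & ~a)) | (b & a)) -> ((a -> ~((a & a) -> c)) -> ~a)) | (((a -> ~((a & a) -> c)) -> ~a) -> ((c & (c & ~a)) | (b & a)))) = max(1, 0.44) = 1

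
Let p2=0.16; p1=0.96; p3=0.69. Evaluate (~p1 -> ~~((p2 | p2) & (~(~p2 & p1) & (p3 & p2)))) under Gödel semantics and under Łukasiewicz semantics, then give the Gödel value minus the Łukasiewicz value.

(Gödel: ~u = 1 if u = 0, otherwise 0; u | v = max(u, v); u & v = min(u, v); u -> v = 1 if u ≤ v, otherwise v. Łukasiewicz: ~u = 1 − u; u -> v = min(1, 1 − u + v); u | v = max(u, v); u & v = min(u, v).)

Gödel evaluation:
  ~p1: Gödel ¬ of 0.96 = 0 (operand ≠ 0)
  (p2 | p2) = max(0.16, 0.16) = 0.16
  ~p2: Gödel ¬ of 0.16 = 0 (operand ≠ 0)
  (~p2 & p1) = min(0, 0.96) = 0
  ~(~p2 & p1): Gödel ¬ of 0 = 1 (operand is 0)
  (p3 & p2) = min(0.69, 0.16) = 0.16
  (~(~p2 & p1) & (p3 & p2)) = min(1, 0.16) = 0.16
  ((p2 | p2) & (~(~p2 & p1) & (p3 & p2))) = min(0.16, 0.16) = 0.16
  ~((p2 | p2) & (~(~p2 & p1) & (p3 & p2))): Gödel ¬ of 0.16 = 0 (operand ≠ 0)
  ~~((p2 | p2) & (~(~p2 & p1) & (p3 & p2))): Gödel ¬ of 0 = 1 (operand is 0)
  (~p1 -> ~~((p2 | p2) & (~(~p2 & p1) & (p3 & p2)))): 0 ≤ 1, so result = 1
  Gödel value = 1
Łukasiewicz evaluation:
  ~p1: Łukasiewicz ¬ gives 1 − 0.96 = 0.04
  (p2 | p2) = max(0.16, 0.16) = 0.16
  ~p2: Łukasiewicz ¬ gives 1 − 0.16 = 0.84
  (~p2 & p1) = min(0.84, 0.96) = 0.84
  ~(~p2 & p1): Łukasiewicz ¬ gives 1 − 0.84 = 0.16
  (p3 & p2) = min(0.69, 0.16) = 0.16
  (~(~p2 & p1) & (p3 & p2)) = min(0.16, 0.16) = 0.16
  ((p2 | p2) & (~(~p2 & p1) & (p3 & p2))) = min(0.16, 0.16) = 0.16
  ~((p2 | p2) & (~(~p2 & p1) & (p3 & p2))): Łukasiewicz ¬ gives 1 − 0.16 = 0.84
  ~~((p2 | p2) & (~(~p2 & p1) & (p3 & p2))): Łukasiewicz ¬ gives 1 − 0.84 = 0.16
  (~p1 -> ~~((p2 | p2) & (~(~p2 & p1) & (p3 & p2)))): min(1, 1 − 0.04 + 0.16) = 1
  Łukasiewicz value = 1
Difference: 1 − 1 = 0.00

0.00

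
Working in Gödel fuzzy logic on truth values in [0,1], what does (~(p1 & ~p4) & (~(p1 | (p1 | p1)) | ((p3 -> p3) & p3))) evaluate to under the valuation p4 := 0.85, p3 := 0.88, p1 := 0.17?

~p4: Gödel ¬ of 0.85 = 0 (operand ≠ 0)
(p1 & ~p4) = min(0.17, 0) = 0
~(p1 & ~p4): Gödel ¬ of 0 = 1 (operand is 0)
(p1 | p1) = max(0.17, 0.17) = 0.17
(p1 | (p1 | p1)) = max(0.17, 0.17) = 0.17
~(p1 | (p1 | p1)): Gödel ¬ of 0.17 = 0 (operand ≠ 0)
(p3 -> p3): 0.88 ≤ 0.88, so result = 1
((p3 -> p3) & p3) = min(1, 0.88) = 0.88
(~(p1 | (p1 | p1)) | ((p3 -> p3) & p3)) = max(0, 0.88) = 0.88
(~(p1 & ~p4) & (~(p1 | (p1 | p1)) | ((p3 -> p3) & p3))) = min(1, 0.88) = 0.88

0.88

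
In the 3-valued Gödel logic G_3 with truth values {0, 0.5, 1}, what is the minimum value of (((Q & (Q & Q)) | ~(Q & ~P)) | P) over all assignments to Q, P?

The minimum is attained at Q = 0.5, P = 0:
  (Q & Q) = min(0.5, 0.5) = 0.5
  (Q & (Q & Q)) = min(0.5, 0.5) = 0.5
  ~P: Gödel ¬ of 0 = 1 (operand is 0)
  (Q & ~P) = min(0.5, 1) = 0.5
  ~(Q & ~P): Gödel ¬ of 0.5 = 0 (operand ≠ 0)
  ((Q & (Q & Q)) | ~(Q & ~P)) = max(0.5, 0) = 0.5
  (((Q & (Q & Q)) | ~(Q & ~P)) | P) = max(0.5, 0) = 0.5
Checking all 9 assignments confirms none give a value below 0.50.

0.50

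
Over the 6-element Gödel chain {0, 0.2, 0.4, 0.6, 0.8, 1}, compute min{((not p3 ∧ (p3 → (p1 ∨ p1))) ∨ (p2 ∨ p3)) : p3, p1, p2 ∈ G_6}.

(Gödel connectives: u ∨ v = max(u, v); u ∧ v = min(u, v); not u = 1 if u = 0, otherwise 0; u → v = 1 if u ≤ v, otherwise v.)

The minimum is attained at p3 = 0.2, p1 = 0, p2 = 0:
  not p3: Gödel ¬ of 0.2 = 0 (operand ≠ 0)
  (p1 ∨ p1) = max(0, 0) = 0
  (p3 → (p1 ∨ p1)): 0.2 > 0, so result = 0
  (not p3 ∧ (p3 → (p1 ∨ p1))) = min(0, 0) = 0
  (p2 ∨ p3) = max(0, 0.2) = 0.2
  ((not p3 ∧ (p3 → (p1 ∨ p1))) ∨ (p2 ∨ p3)) = max(0, 0.2) = 0.2
Checking all 216 assignments confirms none give a value below 0.20.

0.20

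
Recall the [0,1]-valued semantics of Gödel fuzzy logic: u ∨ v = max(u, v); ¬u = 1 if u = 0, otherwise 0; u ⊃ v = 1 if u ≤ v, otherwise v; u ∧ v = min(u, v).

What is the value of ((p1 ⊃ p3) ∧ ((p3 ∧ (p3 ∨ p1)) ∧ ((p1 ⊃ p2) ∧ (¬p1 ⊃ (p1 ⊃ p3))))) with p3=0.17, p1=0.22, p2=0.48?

(p1 ⊃ p3): 0.22 > 0.17, so result = 0.17
(p3 ∨ p1) = max(0.17, 0.22) = 0.22
(p3 ∧ (p3 ∨ p1)) = min(0.17, 0.22) = 0.17
(p1 ⊃ p2): 0.22 ≤ 0.48, so result = 1
¬p1: Gödel ¬ of 0.22 = 0 (operand ≠ 0)
(p1 ⊃ p3): 0.22 > 0.17, so result = 0.17
(¬p1 ⊃ (p1 ⊃ p3)): 0 ≤ 0.17, so result = 1
((p1 ⊃ p2) ∧ (¬p1 ⊃ (p1 ⊃ p3))) = min(1, 1) = 1
((p3 ∧ (p3 ∨ p1)) ∧ ((p1 ⊃ p2) ∧ (¬p1 ⊃ (p1 ⊃ p3)))) = min(0.17, 1) = 0.17
((p1 ⊃ p3) ∧ ((p3 ∧ (p3 ∨ p1)) ∧ ((p1 ⊃ p2) ∧ (¬p1 ⊃ (p1 ⊃ p3))))) = min(0.17, 0.17) = 0.17

0.17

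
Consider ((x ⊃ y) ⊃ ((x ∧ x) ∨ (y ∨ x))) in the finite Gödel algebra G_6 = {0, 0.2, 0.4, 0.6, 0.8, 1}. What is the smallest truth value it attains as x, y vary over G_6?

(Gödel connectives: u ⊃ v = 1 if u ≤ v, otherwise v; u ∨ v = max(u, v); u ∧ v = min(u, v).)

0.00

The minimum is attained at x = 0, y = 0:
  (x ⊃ y): 0 ≤ 0, so result = 1
  (x ∧ x) = min(0, 0) = 0
  (y ∨ x) = max(0, 0) = 0
  ((x ∧ x) ∨ (y ∨ x)) = max(0, 0) = 0
  ((x ⊃ y) ⊃ ((x ∧ x) ∨ (y ∨ x))): 1 > 0, so result = 0
Checking all 36 assignments confirms none give a value below 0.00.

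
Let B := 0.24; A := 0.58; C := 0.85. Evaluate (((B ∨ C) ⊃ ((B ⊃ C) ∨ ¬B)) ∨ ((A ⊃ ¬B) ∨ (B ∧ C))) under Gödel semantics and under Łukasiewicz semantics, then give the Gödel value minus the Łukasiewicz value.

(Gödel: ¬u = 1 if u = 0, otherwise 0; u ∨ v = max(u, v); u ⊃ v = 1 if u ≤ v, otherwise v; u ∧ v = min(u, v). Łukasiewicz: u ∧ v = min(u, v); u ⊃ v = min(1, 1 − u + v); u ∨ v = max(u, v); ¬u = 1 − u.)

0.00

Gödel evaluation:
  (B ∨ C) = max(0.24, 0.85) = 0.85
  (B ⊃ C): 0.24 ≤ 0.85, so result = 1
  ¬B: Gödel ¬ of 0.24 = 0 (operand ≠ 0)
  ((B ⊃ C) ∨ ¬B) = max(1, 0) = 1
  ((B ∨ C) ⊃ ((B ⊃ C) ∨ ¬B)): 0.85 ≤ 1, so result = 1
  ¬B: Gödel ¬ of 0.24 = 0 (operand ≠ 0)
  (A ⊃ ¬B): 0.58 > 0, so result = 0
  (B ∧ C) = min(0.24, 0.85) = 0.24
  ((A ⊃ ¬B) ∨ (B ∧ C)) = max(0, 0.24) = 0.24
  (((B ∨ C) ⊃ ((B ⊃ C) ∨ ¬B)) ∨ ((A ⊃ ¬B) ∨ (B ∧ C))) = max(1, 0.24) = 1
  Gödel value = 1
Łukasiewicz evaluation:
  (B ∨ C) = max(0.24, 0.85) = 0.85
  (B ⊃ C): min(1, 1 − 0.24 + 0.85) = 1
  ¬B: Łukasiewicz ¬ gives 1 − 0.24 = 0.76
  ((B ⊃ C) ∨ ¬B) = max(1, 0.76) = 1
  ((B ∨ C) ⊃ ((B ⊃ C) ∨ ¬B)): min(1, 1 − 0.85 + 1) = 1
  ¬B: Łukasiewicz ¬ gives 1 − 0.24 = 0.76
  (A ⊃ ¬B): min(1, 1 − 0.58 + 0.76) = 1
  (B ∧ C) = min(0.24, 0.85) = 0.24
  ((A ⊃ ¬B) ∨ (B ∧ C)) = max(1, 0.24) = 1
  (((B ∨ C) ⊃ ((B ⊃ C) ∨ ¬B)) ∨ ((A ⊃ ¬B) ∨ (B ∧ C))) = max(1, 1) = 1
  Łukasiewicz value = 1
Difference: 1 − 1 = 0.00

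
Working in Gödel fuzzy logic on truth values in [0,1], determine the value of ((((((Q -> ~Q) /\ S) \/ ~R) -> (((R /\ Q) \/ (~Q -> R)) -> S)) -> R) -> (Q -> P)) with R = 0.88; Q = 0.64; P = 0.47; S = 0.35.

~Q: Gödel ¬ of 0.64 = 0 (operand ≠ 0)
(Q -> ~Q): 0.64 > 0, so result = 0
((Q -> ~Q) /\ S) = min(0, 0.35) = 0
~R: Gödel ¬ of 0.88 = 0 (operand ≠ 0)
(((Q -> ~Q) /\ S) \/ ~R) = max(0, 0) = 0
(R /\ Q) = min(0.88, 0.64) = 0.64
~Q: Gödel ¬ of 0.64 = 0 (operand ≠ 0)
(~Q -> R): 0 ≤ 0.88, so result = 1
((R /\ Q) \/ (~Q -> R)) = max(0.64, 1) = 1
(((R /\ Q) \/ (~Q -> R)) -> S): 1 > 0.35, so result = 0.35
((((Q -> ~Q) /\ S) \/ ~R) -> (((R /\ Q) \/ (~Q -> R)) -> S)): 0 ≤ 0.35, so result = 1
(((((Q -> ~Q) /\ S) \/ ~R) -> (((R /\ Q) \/ (~Q -> R)) -> S)) -> R): 1 > 0.88, so result = 0.88
(Q -> P): 0.64 > 0.47, so result = 0.47
((((((Q -> ~Q) /\ S) \/ ~R) -> (((R /\ Q) \/ (~Q -> R)) -> S)) -> R) -> (Q -> P)): 0.88 > 0.47, so result = 0.47

0.47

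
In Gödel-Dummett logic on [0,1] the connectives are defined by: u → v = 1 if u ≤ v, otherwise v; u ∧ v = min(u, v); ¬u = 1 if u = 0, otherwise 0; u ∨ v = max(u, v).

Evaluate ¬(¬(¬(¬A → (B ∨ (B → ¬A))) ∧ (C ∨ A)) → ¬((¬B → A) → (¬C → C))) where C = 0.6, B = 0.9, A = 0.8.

¬A: Gödel ¬ of 0.8 = 0 (operand ≠ 0)
¬A: Gödel ¬ of 0.8 = 0 (operand ≠ 0)
(B → ¬A): 0.9 > 0, so result = 0
(B ∨ (B → ¬A)) = max(0.9, 0) = 0.9
(¬A → (B ∨ (B → ¬A))): 0 ≤ 0.9, so result = 1
¬(¬A → (B ∨ (B → ¬A))): Gödel ¬ of 1 = 0 (operand ≠ 0)
(C ∨ A) = max(0.6, 0.8) = 0.8
(¬(¬A → (B ∨ (B → ¬A))) ∧ (C ∨ A)) = min(0, 0.8) = 0
¬(¬(¬A → (B ∨ (B → ¬A))) ∧ (C ∨ A)): Gödel ¬ of 0 = 1 (operand is 0)
¬B: Gödel ¬ of 0.9 = 0 (operand ≠ 0)
(¬B → A): 0 ≤ 0.8, so result = 1
¬C: Gödel ¬ of 0.6 = 0 (operand ≠ 0)
(¬C → C): 0 ≤ 0.6, so result = 1
((¬B → A) → (¬C → C)): 1 ≤ 1, so result = 1
¬((¬B → A) → (¬C → C)): Gödel ¬ of 1 = 0 (operand ≠ 0)
(¬(¬(¬A → (B ∨ (B → ¬A))) ∧ (C ∨ A)) → ¬((¬B → A) → (¬C → C))): 1 > 0, so result = 0
¬(¬(¬(¬A → (B ∨ (B → ¬A))) ∧ (C ∨ A)) → ¬((¬B → A) → (¬C → C))): Gödel ¬ of 0 = 1 (operand is 0)

1.00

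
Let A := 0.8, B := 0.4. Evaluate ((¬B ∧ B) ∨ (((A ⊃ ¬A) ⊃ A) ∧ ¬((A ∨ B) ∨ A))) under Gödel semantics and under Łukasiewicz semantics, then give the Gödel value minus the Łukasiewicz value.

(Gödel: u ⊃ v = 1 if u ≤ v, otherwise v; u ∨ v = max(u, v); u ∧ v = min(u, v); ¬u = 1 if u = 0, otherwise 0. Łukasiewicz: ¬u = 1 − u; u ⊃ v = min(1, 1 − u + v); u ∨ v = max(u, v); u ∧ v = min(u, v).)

Gödel evaluation:
  ¬B: Gödel ¬ of 0.4 = 0 (operand ≠ 0)
  (¬B ∧ B) = min(0, 0.4) = 0
  ¬A: Gödel ¬ of 0.8 = 0 (operand ≠ 0)
  (A ⊃ ¬A): 0.8 > 0, so result = 0
  ((A ⊃ ¬A) ⊃ A): 0 ≤ 0.8, so result = 1
  (A ∨ B) = max(0.8, 0.4) = 0.8
  ((A ∨ B) ∨ A) = max(0.8, 0.8) = 0.8
  ¬((A ∨ B) ∨ A): Gödel ¬ of 0.8 = 0 (operand ≠ 0)
  (((A ⊃ ¬A) ⊃ A) ∧ ¬((A ∨ B) ∨ A)) = min(1, 0) = 0
  ((¬B ∧ B) ∨ (((A ⊃ ¬A) ⊃ A) ∧ ¬((A ∨ B) ∨ A))) = max(0, 0) = 0
  Gödel value = 0
Łukasiewicz evaluation:
  ¬B: Łukasiewicz ¬ gives 1 − 0.4 = 0.6
  (¬B ∧ B) = min(0.6, 0.4) = 0.4
  ¬A: Łukasiewicz ¬ gives 1 − 0.8 = 0.2
  (A ⊃ ¬A): min(1, 1 − 0.8 + 0.2) = 0.4
  ((A ⊃ ¬A) ⊃ A): min(1, 1 − 0.4 + 0.8) = 1
  (A ∨ B) = max(0.8, 0.4) = 0.8
  ((A ∨ B) ∨ A) = max(0.8, 0.8) = 0.8
  ¬((A ∨ B) ∨ A): Łukasiewicz ¬ gives 1 − 0.8 = 0.2
  (((A ⊃ ¬A) ⊃ A) ∧ ¬((A ∨ B) ∨ A)) = min(1, 0.2) = 0.2
  ((¬B ∧ B) ∨ (((A ⊃ ¬A) ⊃ A) ∧ ¬((A ∨ B) ∨ A))) = max(0.4, 0.2) = 0.4
  Łukasiewicz value = 0.4
Difference: 0 − 0.4 = -0.40

-0.40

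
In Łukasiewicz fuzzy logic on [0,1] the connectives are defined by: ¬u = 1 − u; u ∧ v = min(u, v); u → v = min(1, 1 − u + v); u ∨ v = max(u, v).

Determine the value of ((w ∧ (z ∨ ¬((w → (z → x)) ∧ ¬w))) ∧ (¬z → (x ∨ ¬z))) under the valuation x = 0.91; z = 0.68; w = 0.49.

(z → x): min(1, 1 − 0.68 + 0.91) = 1
(w → (z → x)): min(1, 1 − 0.49 + 1) = 1
¬w: Łukasiewicz ¬ gives 1 − 0.49 = 0.51
((w → (z → x)) ∧ ¬w) = min(1, 0.51) = 0.51
¬((w → (z → x)) ∧ ¬w): Łukasiewicz ¬ gives 1 − 0.51 = 0.49
(z ∨ ¬((w → (z → x)) ∧ ¬w)) = max(0.68, 0.49) = 0.68
(w ∧ (z ∨ ¬((w → (z → x)) ∧ ¬w))) = min(0.49, 0.68) = 0.49
¬z: Łukasiewicz ¬ gives 1 − 0.68 = 0.32
¬z: Łukasiewicz ¬ gives 1 − 0.68 = 0.32
(x ∨ ¬z) = max(0.91, 0.32) = 0.91
(¬z → (x ∨ ¬z)): min(1, 1 − 0.32 + 0.91) = 1
((w ∧ (z ∨ ¬((w → (z → x)) ∧ ¬w))) ∧ (¬z → (x ∨ ¬z))) = min(0.49, 1) = 0.49

0.49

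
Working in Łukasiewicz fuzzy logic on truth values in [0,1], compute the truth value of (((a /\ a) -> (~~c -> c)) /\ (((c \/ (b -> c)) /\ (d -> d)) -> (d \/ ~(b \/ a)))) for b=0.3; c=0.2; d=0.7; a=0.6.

0.80

(a /\ a) = min(0.6, 0.6) = 0.6
~c: Łukasiewicz ¬ gives 1 − 0.2 = 0.8
~~c: Łukasiewicz ¬ gives 1 − 0.8 = 0.2
(~~c -> c): min(1, 1 − 0.2 + 0.2) = 1
((a /\ a) -> (~~c -> c)): min(1, 1 − 0.6 + 1) = 1
(b -> c): min(1, 1 − 0.3 + 0.2) = 0.9
(c \/ (b -> c)) = max(0.2, 0.9) = 0.9
(d -> d): min(1, 1 − 0.7 + 0.7) = 1
((c \/ (b -> c)) /\ (d -> d)) = min(0.9, 1) = 0.9
(b \/ a) = max(0.3, 0.6) = 0.6
~(b \/ a): Łukasiewicz ¬ gives 1 − 0.6 = 0.4
(d \/ ~(b \/ a)) = max(0.7, 0.4) = 0.7
(((c \/ (b -> c)) /\ (d -> d)) -> (d \/ ~(b \/ a))): min(1, 1 − 0.9 + 0.7) = 0.8
(((a /\ a) -> (~~c -> c)) /\ (((c \/ (b -> c)) /\ (d -> d)) -> (d \/ ~(b \/ a)))) = min(1, 0.8) = 0.8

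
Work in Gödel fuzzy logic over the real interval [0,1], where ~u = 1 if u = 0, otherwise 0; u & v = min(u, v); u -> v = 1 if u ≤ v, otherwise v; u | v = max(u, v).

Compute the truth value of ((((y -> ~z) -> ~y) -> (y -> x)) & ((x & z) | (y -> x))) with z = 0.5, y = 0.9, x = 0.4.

~z: Gödel ¬ of 0.5 = 0 (operand ≠ 0)
(y -> ~z): 0.9 > 0, so result = 0
~y: Gödel ¬ of 0.9 = 0 (operand ≠ 0)
((y -> ~z) -> ~y): 0 ≤ 0, so result = 1
(y -> x): 0.9 > 0.4, so result = 0.4
(((y -> ~z) -> ~y) -> (y -> x)): 1 > 0.4, so result = 0.4
(x & z) = min(0.4, 0.5) = 0.4
(y -> x): 0.9 > 0.4, so result = 0.4
((x & z) | (y -> x)) = max(0.4, 0.4) = 0.4
((((y -> ~z) -> ~y) -> (y -> x)) & ((x & z) | (y -> x))) = min(0.4, 0.4) = 0.4

0.40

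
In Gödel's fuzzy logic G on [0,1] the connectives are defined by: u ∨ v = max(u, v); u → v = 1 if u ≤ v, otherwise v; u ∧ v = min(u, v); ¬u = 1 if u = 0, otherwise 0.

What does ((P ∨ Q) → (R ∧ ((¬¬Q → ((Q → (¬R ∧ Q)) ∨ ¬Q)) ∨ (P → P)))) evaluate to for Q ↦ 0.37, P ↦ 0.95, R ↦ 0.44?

(P ∨ Q) = max(0.95, 0.37) = 0.95
¬Q: Gödel ¬ of 0.37 = 0 (operand ≠ 0)
¬¬Q: Gödel ¬ of 0 = 1 (operand is 0)
¬R: Gödel ¬ of 0.44 = 0 (operand ≠ 0)
(¬R ∧ Q) = min(0, 0.37) = 0
(Q → (¬R ∧ Q)): 0.37 > 0, so result = 0
¬Q: Gödel ¬ of 0.37 = 0 (operand ≠ 0)
((Q → (¬R ∧ Q)) ∨ ¬Q) = max(0, 0) = 0
(¬¬Q → ((Q → (¬R ∧ Q)) ∨ ¬Q)): 1 > 0, so result = 0
(P → P): 0.95 ≤ 0.95, so result = 1
((¬¬Q → ((Q → (¬R ∧ Q)) ∨ ¬Q)) ∨ (P → P)) = max(0, 1) = 1
(R ∧ ((¬¬Q → ((Q → (¬R ∧ Q)) ∨ ¬Q)) ∨ (P → P))) = min(0.44, 1) = 0.44
((P ∨ Q) → (R ∧ ((¬¬Q → ((Q → (¬R ∧ Q)) ∨ ¬Q)) ∨ (P → P)))): 0.95 > 0.44, so result = 0.44

0.44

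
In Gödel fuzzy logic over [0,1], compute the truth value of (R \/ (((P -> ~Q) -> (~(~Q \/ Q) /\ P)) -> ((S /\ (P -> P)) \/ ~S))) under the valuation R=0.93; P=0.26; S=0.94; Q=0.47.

~Q: Gödel ¬ of 0.47 = 0 (operand ≠ 0)
(P -> ~Q): 0.26 > 0, so result = 0
~Q: Gödel ¬ of 0.47 = 0 (operand ≠ 0)
(~Q \/ Q) = max(0, 0.47) = 0.47
~(~Q \/ Q): Gödel ¬ of 0.47 = 0 (operand ≠ 0)
(~(~Q \/ Q) /\ P) = min(0, 0.26) = 0
((P -> ~Q) -> (~(~Q \/ Q) /\ P)): 0 ≤ 0, so result = 1
(P -> P): 0.26 ≤ 0.26, so result = 1
(S /\ (P -> P)) = min(0.94, 1) = 0.94
~S: Gödel ¬ of 0.94 = 0 (operand ≠ 0)
((S /\ (P -> P)) \/ ~S) = max(0.94, 0) = 0.94
(((P -> ~Q) -> (~(~Q \/ Q) /\ P)) -> ((S /\ (P -> P)) \/ ~S)): 1 > 0.94, so result = 0.94
(R \/ (((P -> ~Q) -> (~(~Q \/ Q) /\ P)) -> ((S /\ (P -> P)) \/ ~S))) = max(0.93, 0.94) = 0.94

0.94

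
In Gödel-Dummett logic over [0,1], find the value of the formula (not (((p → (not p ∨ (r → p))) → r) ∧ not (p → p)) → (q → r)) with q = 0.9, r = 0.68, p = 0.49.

0.68

not p: Gödel ¬ of 0.49 = 0 (operand ≠ 0)
(r → p): 0.68 > 0.49, so result = 0.49
(not p ∨ (r → p)) = max(0, 0.49) = 0.49
(p → (not p ∨ (r → p))): 0.49 ≤ 0.49, so result = 1
((p → (not p ∨ (r → p))) → r): 1 > 0.68, so result = 0.68
(p → p): 0.49 ≤ 0.49, so result = 1
not (p → p): Gödel ¬ of 1 = 0 (operand ≠ 0)
(((p → (not p ∨ (r → p))) → r) ∧ not (p → p)) = min(0.68, 0) = 0
not (((p → (not p ∨ (r → p))) → r) ∧ not (p → p)): Gödel ¬ of 0 = 1 (operand is 0)
(q → r): 0.9 > 0.68, so result = 0.68
(not (((p → (not p ∨ (r → p))) → r) ∧ not (p → p)) → (q → r)): 1 > 0.68, so result = 0.68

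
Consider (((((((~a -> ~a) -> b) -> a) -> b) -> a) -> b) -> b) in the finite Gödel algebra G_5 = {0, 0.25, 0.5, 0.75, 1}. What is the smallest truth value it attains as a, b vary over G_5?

The minimum is attained at a = 0, b = 0.25:
  ~a: Gödel ¬ of 0 = 1 (operand is 0)
  ~a: Gödel ¬ of 0 = 1 (operand is 0)
  (~a -> ~a): 1 ≤ 1, so result = 1
  ((~a -> ~a) -> b): 1 > 0.25, so result = 0.25
  (((~a -> ~a) -> b) -> a): 0.25 > 0, so result = 0
  ((((~a -> ~a) -> b) -> a) -> b): 0 ≤ 0.25, so result = 1
  (((((~a -> ~a) -> b) -> a) -> b) -> a): 1 > 0, so result = 0
  ((((((~a -> ~a) -> b) -> a) -> b) -> a) -> b): 0 ≤ 0.25, so result = 1
  (((((((~a -> ~a) -> b) -> a) -> b) -> a) -> b) -> b): 1 > 0.25, so result = 0.25
Checking all 25 assignments confirms none give a value below 0.25.

0.25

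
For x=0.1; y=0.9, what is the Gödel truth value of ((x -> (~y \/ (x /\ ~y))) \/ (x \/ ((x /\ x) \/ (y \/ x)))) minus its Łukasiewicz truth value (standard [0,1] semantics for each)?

-0.10

Gödel evaluation:
  ~y: Gödel ¬ of 0.9 = 0 (operand ≠ 0)
  ~y: Gödel ¬ of 0.9 = 0 (operand ≠ 0)
  (x /\ ~y) = min(0.1, 0) = 0
  (~y \/ (x /\ ~y)) = max(0, 0) = 0
  (x -> (~y \/ (x /\ ~y))): 0.1 > 0, so result = 0
  (x /\ x) = min(0.1, 0.1) = 0.1
  (y \/ x) = max(0.9, 0.1) = 0.9
  ((x /\ x) \/ (y \/ x)) = max(0.1, 0.9) = 0.9
  (x \/ ((x /\ x) \/ (y \/ x))) = max(0.1, 0.9) = 0.9
  ((x -> (~y \/ (x /\ ~y))) \/ (x \/ ((x /\ x) \/ (y \/ x)))) = max(0, 0.9) = 0.9
  Gödel value = 0.9
Łukasiewicz evaluation:
  ~y: Łukasiewicz ¬ gives 1 − 0.9 = 0.1
  ~y: Łukasiewicz ¬ gives 1 − 0.9 = 0.1
  (x /\ ~y) = min(0.1, 0.1) = 0.1
  (~y \/ (x /\ ~y)) = max(0.1, 0.1) = 0.1
  (x -> (~y \/ (x /\ ~y))): min(1, 1 − 0.1 + 0.1) = 1
  (x /\ x) = min(0.1, 0.1) = 0.1
  (y \/ x) = max(0.9, 0.1) = 0.9
  ((x /\ x) \/ (y \/ x)) = max(0.1, 0.9) = 0.9
  (x \/ ((x /\ x) \/ (y \/ x))) = max(0.1, 0.9) = 0.9
  ((x -> (~y \/ (x /\ ~y))) \/ (x \/ ((x /\ x) \/ (y \/ x)))) = max(1, 0.9) = 1
  Łukasiewicz value = 1
Difference: 0.9 − 1 = -0.10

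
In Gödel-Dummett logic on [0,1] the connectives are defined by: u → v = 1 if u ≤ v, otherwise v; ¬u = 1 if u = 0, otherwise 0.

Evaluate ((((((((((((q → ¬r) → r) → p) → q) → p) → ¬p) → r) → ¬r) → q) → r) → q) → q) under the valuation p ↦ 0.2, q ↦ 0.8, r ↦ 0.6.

0.80

¬r: Gödel ¬ of 0.6 = 0 (operand ≠ 0)
(q → ¬r): 0.8 > 0, so result = 0
((q → ¬r) → r): 0 ≤ 0.6, so result = 1
(((q → ¬r) → r) → p): 1 > 0.2, so result = 0.2
((((q → ¬r) → r) → p) → q): 0.2 ≤ 0.8, so result = 1
(((((q → ¬r) → r) → p) → q) → p): 1 > 0.2, so result = 0.2
¬p: Gödel ¬ of 0.2 = 0 (operand ≠ 0)
((((((q → ¬r) → r) → p) → q) → p) → ¬p): 0.2 > 0, so result = 0
(((((((q → ¬r) → r) → p) → q) → p) → ¬p) → r): 0 ≤ 0.6, so result = 1
¬r: Gödel ¬ of 0.6 = 0 (operand ≠ 0)
((((((((q → ¬r) → r) → p) → q) → p) → ¬p) → r) → ¬r): 1 > 0, so result = 0
(((((((((q → ¬r) → r) → p) → q) → p) → ¬p) → r) → ¬r) → q): 0 ≤ 0.8, so result = 1
((((((((((q → ¬r) → r) → p) → q) → p) → ¬p) → r) → ¬r) → q) → r): 1 > 0.6, so result = 0.6
(((((((((((q → ¬r) → r) → p) → q) → p) → ¬p) → r) → ¬r) → q) → r) → q): 0.6 ≤ 0.8, so result = 1
((((((((((((q → ¬r) → r) → p) → q) → p) → ¬p) → r) → ¬r) → q) → r) → q) → q): 1 > 0.8, so result = 0.8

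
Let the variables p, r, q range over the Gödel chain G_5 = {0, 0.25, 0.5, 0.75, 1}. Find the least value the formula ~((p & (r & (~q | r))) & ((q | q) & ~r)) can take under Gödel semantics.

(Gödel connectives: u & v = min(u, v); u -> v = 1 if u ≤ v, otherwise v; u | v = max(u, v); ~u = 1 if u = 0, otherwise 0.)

Every assignment gives 1. For instance at p = 0, r = 0, q = 0:
  ~q: Gödel ¬ of 0 = 1 (operand is 0)
  (~q | r) = max(1, 0) = 1
  (r & (~q | r)) = min(0, 1) = 0
  (p & (r & (~q | r))) = min(0, 0) = 0
  (q | q) = max(0, 0) = 0
  ~r: Gödel ¬ of 0 = 1 (operand is 0)
  ((q | q) & ~r) = min(0, 1) = 0
  ((p & (r & (~q | r))) & ((q | q) & ~r)) = min(0, 0) = 0
  ~((p & (r & (~q | r))) & ((q | q) & ~r)): Gödel ¬ of 0 = 1 (operand is 0)
All 125 assignments give value 1 — the formula is a G_5-tautology.

1.00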